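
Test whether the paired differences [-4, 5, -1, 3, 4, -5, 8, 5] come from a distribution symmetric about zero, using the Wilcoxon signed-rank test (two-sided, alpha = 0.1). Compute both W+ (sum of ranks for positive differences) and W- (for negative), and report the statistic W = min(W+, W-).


Step 1: Drop any zero differences (none here) and take |d_i|.
|d| = [4, 5, 1, 3, 4, 5, 8, 5]
Step 2: Midrank |d_i| (ties get averaged ranks).
ranks: |4|->3.5, |5|->6, |1|->1, |3|->2, |4|->3.5, |5|->6, |8|->8, |5|->6
Step 3: Attach original signs; sum ranks with positive sign and with negative sign.
W+ = 6 + 2 + 3.5 + 8 + 6 = 25.5
W- = 3.5 + 1 + 6 = 10.5
(Check: W+ + W- = 36 should equal n(n+1)/2 = 36.)
Step 4: Test statistic W = min(W+, W-) = 10.5.
Step 5: Ties in |d|, so use the tie-corrected normal approximation.
        E[W] = n(n+1)/4 = 8*9/4 = 18.
        Tie groups: |d|=4 (t=2), |d|=5 (t=3); sum(t^3 - t) = 30.
        Var[W] = n(n+1)(2n+1)/24 - sum(t^3-t)/48 = 1224/24 - 30/48 = 50.375.
        z = (W - E[W]) / sqrt(Var[W]) = (10.5 - 18) / 7.0975 = -1.0567.
        Two-sided p = 2*Phi(z) = 0.290646.
Step 6: alpha = 0.1. fail to reject H0.

W+ = 25.5, W- = 10.5, W = min = 10.5, p = 0.290646, fail to reject H0.


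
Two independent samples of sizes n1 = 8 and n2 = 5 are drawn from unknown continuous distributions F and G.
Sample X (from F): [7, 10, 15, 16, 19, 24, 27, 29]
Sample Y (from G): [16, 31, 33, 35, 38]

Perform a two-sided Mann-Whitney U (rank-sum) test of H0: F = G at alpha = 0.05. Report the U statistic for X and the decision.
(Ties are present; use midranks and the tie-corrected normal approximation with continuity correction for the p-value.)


Step 1: Combine and sort all 13 observations; assign midranks.
sorted (value, group): (7,X), (10,X), (15,X), (16,X), (16,Y), (19,X), (24,X), (27,X), (29,X), (31,Y), (33,Y), (35,Y), (38,Y)
ranks: 7->1, 10->2, 15->3, 16->4.5, 16->4.5, 19->6, 24->7, 27->8, 29->9, 31->10, 33->11, 35->12, 38->13
Step 2: Rank sum for X: R1 = 1 + 2 + 3 + 4.5 + 6 + 7 + 8 + 9 = 40.5.
Step 3: U_X = R1 - n1(n1+1)/2 = 40.5 - 8*9/2 = 40.5 - 36 = 4.5.
       U_Y = n1*n2 - U_X = 40 - 4.5 = 35.5.
Step 4: Ties are present, so use the tie-corrected normal approximation (with continuity correction) for the p-value.
Step 5: p-value = 0.027892; compare to alpha = 0.05. reject H0.

U_X = 4.5, p = 0.027892, reject H0 at alpha = 0.05.


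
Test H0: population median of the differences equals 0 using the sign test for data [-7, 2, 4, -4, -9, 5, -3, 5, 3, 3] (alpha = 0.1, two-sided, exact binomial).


Step 1: Discard zero differences. Original n = 10; n_eff = number of nonzero differences = 10.
Nonzero differences (with sign): -7, +2, +4, -4, -9, +5, -3, +5, +3, +3
Step 2: Count signs: positive = 6, negative = 4.
Step 3: Under H0: P(positive) = 0.5, so the number of positives S ~ Bin(10, 0.5).
Step 4: Two-sided exact p-value = sum of Bin(10,0.5) probabilities at or below the observed probability = 0.753906.
Step 5: alpha = 0.1. fail to reject H0.

n_eff = 10, pos = 6, neg = 4, p = 0.753906, fail to reject H0.


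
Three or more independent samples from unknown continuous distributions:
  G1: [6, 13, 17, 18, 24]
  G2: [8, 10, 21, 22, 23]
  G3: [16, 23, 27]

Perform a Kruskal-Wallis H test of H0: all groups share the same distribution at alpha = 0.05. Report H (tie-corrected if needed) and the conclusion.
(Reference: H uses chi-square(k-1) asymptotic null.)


Step 1: Combine all N = 13 observations and assign midranks.
sorted (value, group, rank): (6,G1,1), (8,G2,2), (10,G2,3), (13,G1,4), (16,G3,5), (17,G1,6), (18,G1,7), (21,G2,8), (22,G2,9), (23,G2,10.5), (23,G3,10.5), (24,G1,12), (27,G3,13)
Step 2: Sum ranks within each group.
R_1 = 30 (n_1 = 5)
R_2 = 32.5 (n_2 = 5)
R_3 = 28.5 (n_3 = 3)
Step 3: H = 12/(N(N+1)) * sum(R_i^2/n_i) - 3(N+1)
     = 12/(13*14) * (30^2/5 + 32.5^2/5 + 28.5^2/3) - 3*14
     = 0.065934 * 662 - 42
     = 1.648352.
Step 4: Ties present; correction factor C = 1 - 6/(13^3 - 13) = 0.997253. Corrected H = 1.648352 / 0.997253 = 1.652893.
Step 5: Under H0, H ~ chi^2(2); p-value = 0.437602.
Step 6: alpha = 0.05. fail to reject H0.

H = 1.6529, df = 2, p = 0.437602, fail to reject H0.


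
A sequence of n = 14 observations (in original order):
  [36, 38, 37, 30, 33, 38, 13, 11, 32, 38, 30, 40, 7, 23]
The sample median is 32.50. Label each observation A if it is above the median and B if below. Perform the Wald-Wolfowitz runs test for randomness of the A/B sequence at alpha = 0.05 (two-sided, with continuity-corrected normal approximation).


Step 1: Compute median = 32.50; label A = above, B = below.
Labels in order: AAABAABBBABABB  (n_A = 7, n_B = 7)
Step 2: Count runs R = 8.
Step 3: Under H0 (random ordering), E[R] = 2*n_A*n_B/(n_A+n_B) + 1 = 2*7*7/14 + 1 = 8.0000.
        Var[R] = 2*n_A*n_B*(2*n_A*n_B - n_A - n_B) / ((n_A+n_B)^2 * (n_A+n_B-1)) = 8232/2548 = 3.2308.
        SD[R] = 1.7974.
Step 4: R = E[R], so z = 0 with no continuity correction.
Step 5: Two-sided p-value via normal approximation = 2*(1 - Phi(|z|)) = 1.000000.
Step 6: alpha = 0.05. fail to reject H0.

R = 8, z = 0.0000, p = 1.000000, fail to reject H0.


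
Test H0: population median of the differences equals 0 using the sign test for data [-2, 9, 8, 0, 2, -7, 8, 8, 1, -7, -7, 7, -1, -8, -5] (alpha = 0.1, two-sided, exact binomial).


Step 1: Discard zero differences. Original n = 15; n_eff = number of nonzero differences = 14.
Nonzero differences (with sign): -2, +9, +8, +2, -7, +8, +8, +1, -7, -7, +7, -1, -8, -5
Step 2: Count signs: positive = 7, negative = 7.
Step 3: Under H0: P(positive) = 0.5, so the number of positives S ~ Bin(14, 0.5).
Step 4: Two-sided exact p-value = sum of Bin(14,0.5) probabilities at or below the observed probability = 1.000000.
Step 5: alpha = 0.1. fail to reject H0.

n_eff = 14, pos = 7, neg = 7, p = 1.000000, fail to reject H0.


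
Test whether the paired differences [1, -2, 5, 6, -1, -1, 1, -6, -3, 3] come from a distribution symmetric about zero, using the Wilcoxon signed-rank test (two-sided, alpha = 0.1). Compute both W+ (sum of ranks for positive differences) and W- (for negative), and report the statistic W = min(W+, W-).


Step 1: Drop any zero differences (none here) and take |d_i|.
|d| = [1, 2, 5, 6, 1, 1, 1, 6, 3, 3]
Step 2: Midrank |d_i| (ties get averaged ranks).
ranks: |1|->2.5, |2|->5, |5|->8, |6|->9.5, |1|->2.5, |1|->2.5, |1|->2.5, |6|->9.5, |3|->6.5, |3|->6.5
Step 3: Attach original signs; sum ranks with positive sign and with negative sign.
W+ = 2.5 + 8 + 9.5 + 2.5 + 6.5 = 29
W- = 5 + 2.5 + 2.5 + 9.5 + 6.5 = 26
(Check: W+ + W- = 55 should equal n(n+1)/2 = 55.)
Step 4: Test statistic W = min(W+, W-) = 26.
Step 5: Ties in |d|, so use the tie-corrected normal approximation.
        E[W] = n(n+1)/4 = 10*11/4 = 27.5.
        Tie groups: |d|=1 (t=4), |d|=3 (t=2), |d|=6 (t=2); sum(t^3 - t) = 72.
        Var[W] = n(n+1)(2n+1)/24 - sum(t^3-t)/48 = 2310/24 - 72/48 = 94.75.
        z = (W - E[W]) / sqrt(Var[W]) = (26 - 27.5) / 9.7340 = -0.1541.
        Two-sided p = 2*Phi(z) = 0.877531.
Step 6: alpha = 0.1. fail to reject H0.

W+ = 29, W- = 26, W = min = 26, p = 0.877531, fail to reject H0.


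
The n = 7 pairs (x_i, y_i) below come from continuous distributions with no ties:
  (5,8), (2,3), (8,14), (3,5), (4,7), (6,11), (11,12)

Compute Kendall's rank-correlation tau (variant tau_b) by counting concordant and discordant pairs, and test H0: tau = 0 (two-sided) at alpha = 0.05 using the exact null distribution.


Step 1: Enumerate the 21 unordered pairs (i,j) with i<j and classify each by sign(x_j-x_i) * sign(y_j-y_i).
  (1,2):dx=-3,dy=-5->C; (1,3):dx=+3,dy=+6->C; (1,4):dx=-2,dy=-3->C; (1,5):dx=-1,dy=-1->C
  (1,6):dx=+1,dy=+3->C; (1,7):dx=+6,dy=+4->C; (2,3):dx=+6,dy=+11->C; (2,4):dx=+1,dy=+2->C
  (2,5):dx=+2,dy=+4->C; (2,6):dx=+4,dy=+8->C; (2,7):dx=+9,dy=+9->C; (3,4):dx=-5,dy=-9->C
  (3,5):dx=-4,dy=-7->C; (3,6):dx=-2,dy=-3->C; (3,7):dx=+3,dy=-2->D; (4,5):dx=+1,dy=+2->C
  (4,6):dx=+3,dy=+6->C; (4,7):dx=+8,dy=+7->C; (5,6):dx=+2,dy=+4->C; (5,7):dx=+7,dy=+5->C
  (6,7):dx=+5,dy=+1->C
Step 2: C = 20, D = 1, total pairs = 21.
Step 3: tau = (C - D)/(n(n-1)/2) = (20 - 1)/21 = 0.904762.
Step 4: Exact two-sided p-value (enumerate n! = 5040 permutations of y under H0): p = 0.002778.
Step 5: alpha = 0.05. reject H0.

tau_b = 0.9048 (C=20, D=1), p = 0.002778, reject H0.


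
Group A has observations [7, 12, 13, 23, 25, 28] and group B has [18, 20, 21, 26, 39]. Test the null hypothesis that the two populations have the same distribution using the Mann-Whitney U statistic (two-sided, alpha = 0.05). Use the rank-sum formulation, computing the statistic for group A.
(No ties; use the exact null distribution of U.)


Step 1: Combine and sort all 11 observations; assign midranks.
sorted (value, group): (7,X), (12,X), (13,X), (18,Y), (20,Y), (21,Y), (23,X), (25,X), (26,Y), (28,X), (39,Y)
ranks: 7->1, 12->2, 13->3, 18->4, 20->5, 21->6, 23->7, 25->8, 26->9, 28->10, 39->11
Step 2: Rank sum for X: R1 = 1 + 2 + 3 + 7 + 8 + 10 = 31.
Step 3: U_X = R1 - n1(n1+1)/2 = 31 - 6*7/2 = 31 - 21 = 10.
       U_Y = n1*n2 - U_X = 30 - 10 = 20.
Step 4: No ties, so the exact null distribution of U (based on enumerating the C(11,6) = 462 equally likely rank assignments) gives the two-sided p-value.
Step 5: p-value = 0.428571; compare to alpha = 0.05. fail to reject H0.

U_X = 10, p = 0.428571, fail to reject H0 at alpha = 0.05.


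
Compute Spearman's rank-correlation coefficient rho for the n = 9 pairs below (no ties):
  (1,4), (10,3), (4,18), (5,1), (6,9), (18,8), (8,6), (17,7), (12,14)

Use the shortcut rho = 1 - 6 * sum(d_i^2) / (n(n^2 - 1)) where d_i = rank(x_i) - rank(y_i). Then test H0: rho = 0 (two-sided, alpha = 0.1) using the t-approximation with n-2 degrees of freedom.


Step 1: Rank x and y separately (midranks; no ties here).
rank(x): 1->1, 10->6, 4->2, 5->3, 6->4, 18->9, 8->5, 17->8, 12->7
rank(y): 4->3, 3->2, 18->9, 1->1, 9->7, 8->6, 6->4, 7->5, 14->8
Step 2: d_i = R_x(i) - R_y(i); compute d_i^2.
  (1-3)^2=4, (6-2)^2=16, (2-9)^2=49, (3-1)^2=4, (4-7)^2=9, (9-6)^2=9, (5-4)^2=1, (8-5)^2=9, (7-8)^2=1
sum(d^2) = 102.
Step 3: rho = 1 - 6*102 / (9*(9^2 - 1)) = 1 - 612/720 = 0.150000.
Step 4: Under H0, t = rho * sqrt((n-2)/(1-rho^2)) = 0.4014 ~ t(7).
Step 5: Two-sided p-value from the t-distribution with 7 df = 0.700094.
Step 6: alpha = 0.1. fail to reject H0.

rho = 0.1500, p = 0.700094, fail to reject H0 at alpha = 0.1.


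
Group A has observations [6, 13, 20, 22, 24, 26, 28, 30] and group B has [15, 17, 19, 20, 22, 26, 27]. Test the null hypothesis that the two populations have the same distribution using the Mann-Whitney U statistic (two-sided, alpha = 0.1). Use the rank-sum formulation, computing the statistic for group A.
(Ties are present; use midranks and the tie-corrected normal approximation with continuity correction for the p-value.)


Step 1: Combine and sort all 15 observations; assign midranks.
sorted (value, group): (6,X), (13,X), (15,Y), (17,Y), (19,Y), (20,X), (20,Y), (22,X), (22,Y), (24,X), (26,X), (26,Y), (27,Y), (28,X), (30,X)
ranks: 6->1, 13->2, 15->3, 17->4, 19->5, 20->6.5, 20->6.5, 22->8.5, 22->8.5, 24->10, 26->11.5, 26->11.5, 27->13, 28->14, 30->15
Step 2: Rank sum for X: R1 = 1 + 2 + 6.5 + 8.5 + 10 + 11.5 + 14 + 15 = 68.5.
Step 3: U_X = R1 - n1(n1+1)/2 = 68.5 - 8*9/2 = 68.5 - 36 = 32.5.
       U_Y = n1*n2 - U_X = 56 - 32.5 = 23.5.
Step 4: Ties are present, so use the tie-corrected normal approximation (with continuity correction) for the p-value.
Step 5: p-value = 0.642537; compare to alpha = 0.1. fail to reject H0.

U_X = 32.5, p = 0.642537, fail to reject H0 at alpha = 0.1.


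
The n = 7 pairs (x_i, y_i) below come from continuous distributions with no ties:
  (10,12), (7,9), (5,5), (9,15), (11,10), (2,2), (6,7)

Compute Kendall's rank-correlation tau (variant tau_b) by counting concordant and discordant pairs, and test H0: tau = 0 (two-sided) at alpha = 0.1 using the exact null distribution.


Step 1: Enumerate the 21 unordered pairs (i,j) with i<j and classify each by sign(x_j-x_i) * sign(y_j-y_i).
  (1,2):dx=-3,dy=-3->C; (1,3):dx=-5,dy=-7->C; (1,4):dx=-1,dy=+3->D; (1,5):dx=+1,dy=-2->D
  (1,6):dx=-8,dy=-10->C; (1,7):dx=-4,dy=-5->C; (2,3):dx=-2,dy=-4->C; (2,4):dx=+2,dy=+6->C
  (2,5):dx=+4,dy=+1->C; (2,6):dx=-5,dy=-7->C; (2,7):dx=-1,dy=-2->C; (3,4):dx=+4,dy=+10->C
  (3,5):dx=+6,dy=+5->C; (3,6):dx=-3,dy=-3->C; (3,7):dx=+1,dy=+2->C; (4,5):dx=+2,dy=-5->D
  (4,6):dx=-7,dy=-13->C; (4,7):dx=-3,dy=-8->C; (5,6):dx=-9,dy=-8->C; (5,7):dx=-5,dy=-3->C
  (6,7):dx=+4,dy=+5->C
Step 2: C = 18, D = 3, total pairs = 21.
Step 3: tau = (C - D)/(n(n-1)/2) = (18 - 3)/21 = 0.714286.
Step 4: Exact two-sided p-value (enumerate n! = 5040 permutations of y under H0): p = 0.030159.
Step 5: alpha = 0.1. reject H0.

tau_b = 0.7143 (C=18, D=3), p = 0.030159, reject H0.


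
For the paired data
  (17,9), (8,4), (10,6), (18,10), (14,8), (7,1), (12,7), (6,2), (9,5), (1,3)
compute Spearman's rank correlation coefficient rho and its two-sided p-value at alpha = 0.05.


Step 1: Rank x and y separately (midranks; no ties here).
rank(x): 17->9, 8->4, 10->6, 18->10, 14->8, 7->3, 12->7, 6->2, 9->5, 1->1
rank(y): 9->9, 4->4, 6->6, 10->10, 8->8, 1->1, 7->7, 2->2, 5->5, 3->3
Step 2: d_i = R_x(i) - R_y(i); compute d_i^2.
  (9-9)^2=0, (4-4)^2=0, (6-6)^2=0, (10-10)^2=0, (8-8)^2=0, (3-1)^2=4, (7-7)^2=0, (2-2)^2=0, (5-5)^2=0, (1-3)^2=4
sum(d^2) = 8.
Step 3: rho = 1 - 6*8 / (10*(10^2 - 1)) = 1 - 48/990 = 0.951515.
Step 4: Under H0, t = rho * sqrt((n-2)/(1-rho^2)) = 8.7493 ~ t(8).
Step 5: Two-sided p-value from the t-distribution with 8 df = 0.000023.
Step 6: alpha = 0.05. reject H0.

rho = 0.9515, p = 0.000023, reject H0 at alpha = 0.05.


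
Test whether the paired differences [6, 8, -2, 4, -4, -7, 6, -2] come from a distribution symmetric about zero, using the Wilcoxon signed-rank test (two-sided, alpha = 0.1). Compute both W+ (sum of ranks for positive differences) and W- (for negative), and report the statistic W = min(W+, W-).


Step 1: Drop any zero differences (none here) and take |d_i|.
|d| = [6, 8, 2, 4, 4, 7, 6, 2]
Step 2: Midrank |d_i| (ties get averaged ranks).
ranks: |6|->5.5, |8|->8, |2|->1.5, |4|->3.5, |4|->3.5, |7|->7, |6|->5.5, |2|->1.5
Step 3: Attach original signs; sum ranks with positive sign and with negative sign.
W+ = 5.5 + 8 + 3.5 + 5.5 = 22.5
W- = 1.5 + 3.5 + 7 + 1.5 = 13.5
(Check: W+ + W- = 36 should equal n(n+1)/2 = 36.)
Step 4: Test statistic W = min(W+, W-) = 13.5.
Step 5: Ties in |d|, so use the tie-corrected normal approximation.
        E[W] = n(n+1)/4 = 8*9/4 = 18.
        Tie groups: |d|=2 (t=2), |d|=4 (t=2), |d|=6 (t=2); sum(t^3 - t) = 18.
        Var[W] = n(n+1)(2n+1)/24 - sum(t^3-t)/48 = 1224/24 - 18/48 = 50.625.
        z = (W - E[W]) / sqrt(Var[W]) = (13.5 - 18) / 7.1151 = -0.6325.
        Two-sided p = 2*Phi(z) = 0.527089.
Step 6: alpha = 0.1. fail to reject H0.

W+ = 22.5, W- = 13.5, W = min = 13.5, p = 0.527089, fail to reject H0.


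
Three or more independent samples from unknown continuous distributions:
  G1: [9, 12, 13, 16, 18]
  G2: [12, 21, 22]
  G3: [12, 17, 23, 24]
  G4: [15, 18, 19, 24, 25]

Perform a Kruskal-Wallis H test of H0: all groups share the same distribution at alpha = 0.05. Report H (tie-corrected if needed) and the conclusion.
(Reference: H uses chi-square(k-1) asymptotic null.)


Step 1: Combine all N = 17 observations and assign midranks.
sorted (value, group, rank): (9,G1,1), (12,G1,3), (12,G2,3), (12,G3,3), (13,G1,5), (15,G4,6), (16,G1,7), (17,G3,8), (18,G1,9.5), (18,G4,9.5), (19,G4,11), (21,G2,12), (22,G2,13), (23,G3,14), (24,G3,15.5), (24,G4,15.5), (25,G4,17)
Step 2: Sum ranks within each group.
R_1 = 25.5 (n_1 = 5)
R_2 = 28 (n_2 = 3)
R_3 = 40.5 (n_3 = 4)
R_4 = 59 (n_4 = 5)
Step 3: H = 12/(N(N+1)) * sum(R_i^2/n_i) - 3(N+1)
     = 12/(17*18) * (25.5^2/5 + 28^2/3 + 40.5^2/4 + 59^2/5) - 3*18
     = 0.039216 * 1497.65 - 54
     = 4.731209.
Step 4: Ties present; correction factor C = 1 - 36/(17^3 - 17) = 0.992647. Corrected H = 4.731209 / 0.992647 = 4.766255.
Step 5: Under H0, H ~ chi^2(3); p-value = 0.189735.
Step 6: alpha = 0.05. fail to reject H0.

H = 4.7663, df = 3, p = 0.189735, fail to reject H0.


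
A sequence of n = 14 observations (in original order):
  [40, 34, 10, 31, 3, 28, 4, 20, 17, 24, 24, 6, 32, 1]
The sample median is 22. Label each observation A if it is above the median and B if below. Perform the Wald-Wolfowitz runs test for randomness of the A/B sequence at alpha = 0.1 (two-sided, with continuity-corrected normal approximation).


Step 1: Compute median = 22; label A = above, B = below.
Labels in order: AABABABBBAABAB  (n_A = 7, n_B = 7)
Step 2: Count runs R = 10.
Step 3: Under H0 (random ordering), E[R] = 2*n_A*n_B/(n_A+n_B) + 1 = 2*7*7/14 + 1 = 8.0000.
        Var[R] = 2*n_A*n_B*(2*n_A*n_B - n_A - n_B) / ((n_A+n_B)^2 * (n_A+n_B-1)) = 8232/2548 = 3.2308.
        SD[R] = 1.7974.
Step 4: Continuity-corrected z = (R - 0.5 - E[R]) / SD[R] = (10 - 0.5 - 8.0000) / 1.7974 = 0.8345.
Step 5: Two-sided p-value via normal approximation = 2*(1 - Phi(|z|)) = 0.403986.
Step 6: alpha = 0.1. fail to reject H0.

R = 10, z = 0.8345, p = 0.403986, fail to reject H0.


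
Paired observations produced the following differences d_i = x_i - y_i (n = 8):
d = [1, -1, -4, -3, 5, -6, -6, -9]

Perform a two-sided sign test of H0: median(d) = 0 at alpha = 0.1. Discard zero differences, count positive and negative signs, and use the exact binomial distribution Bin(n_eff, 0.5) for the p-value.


Step 1: Discard zero differences. Original n = 8; n_eff = number of nonzero differences = 8.
Nonzero differences (with sign): +1, -1, -4, -3, +5, -6, -6, -9
Step 2: Count signs: positive = 2, negative = 6.
Step 3: Under H0: P(positive) = 0.5, so the number of positives S ~ Bin(8, 0.5).
Step 4: Two-sided exact p-value = sum of Bin(8,0.5) probabilities at or below the observed probability = 0.289062.
Step 5: alpha = 0.1. fail to reject H0.

n_eff = 8, pos = 2, neg = 6, p = 0.289062, fail to reject H0.


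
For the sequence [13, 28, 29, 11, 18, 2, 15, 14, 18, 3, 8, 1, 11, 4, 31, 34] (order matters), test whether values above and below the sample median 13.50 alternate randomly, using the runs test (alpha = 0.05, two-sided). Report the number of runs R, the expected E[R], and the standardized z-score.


Step 1: Compute median = 13.50; label A = above, B = below.
Labels in order: BAABABAAABBBBBAA  (n_A = 8, n_B = 8)
Step 2: Count runs R = 8.
Step 3: Under H0 (random ordering), E[R] = 2*n_A*n_B/(n_A+n_B) + 1 = 2*8*8/16 + 1 = 9.0000.
        Var[R] = 2*n_A*n_B*(2*n_A*n_B - n_A - n_B) / ((n_A+n_B)^2 * (n_A+n_B-1)) = 14336/3840 = 3.7333.
        SD[R] = 1.9322.
Step 4: Continuity-corrected z = (R + 0.5 - E[R]) / SD[R] = (8 + 0.5 - 9.0000) / 1.9322 = -0.2588.
Step 5: Two-sided p-value via normal approximation = 2*(1 - Phi(|z|)) = 0.795809.
Step 6: alpha = 0.05. fail to reject H0.

R = 8, z = -0.2588, p = 0.795809, fail to reject H0.


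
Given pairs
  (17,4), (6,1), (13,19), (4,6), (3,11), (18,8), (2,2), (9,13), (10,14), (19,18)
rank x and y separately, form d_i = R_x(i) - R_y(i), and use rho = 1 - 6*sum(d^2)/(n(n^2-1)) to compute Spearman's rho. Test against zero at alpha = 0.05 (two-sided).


Step 1: Rank x and y separately (midranks; no ties here).
rank(x): 17->8, 6->4, 13->7, 4->3, 3->2, 18->9, 2->1, 9->5, 10->6, 19->10
rank(y): 4->3, 1->1, 19->10, 6->4, 11->6, 8->5, 2->2, 13->7, 14->8, 18->9
Step 2: d_i = R_x(i) - R_y(i); compute d_i^2.
  (8-3)^2=25, (4-1)^2=9, (7-10)^2=9, (3-4)^2=1, (2-6)^2=16, (9-5)^2=16, (1-2)^2=1, (5-7)^2=4, (6-8)^2=4, (10-9)^2=1
sum(d^2) = 86.
Step 3: rho = 1 - 6*86 / (10*(10^2 - 1)) = 1 - 516/990 = 0.478788.
Step 4: Under H0, t = rho * sqrt((n-2)/(1-rho^2)) = 1.5425 ~ t(8).
Step 5: Two-sided p-value from the t-distribution with 8 df = 0.161523.
Step 6: alpha = 0.05. fail to reject H0.

rho = 0.4788, p = 0.161523, fail to reject H0 at alpha = 0.05.


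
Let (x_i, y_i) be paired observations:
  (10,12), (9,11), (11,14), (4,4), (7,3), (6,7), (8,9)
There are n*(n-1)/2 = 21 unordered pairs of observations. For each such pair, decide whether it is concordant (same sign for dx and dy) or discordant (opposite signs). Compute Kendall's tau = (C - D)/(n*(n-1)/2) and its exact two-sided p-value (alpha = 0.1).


Step 1: Enumerate the 21 unordered pairs (i,j) with i<j and classify each by sign(x_j-x_i) * sign(y_j-y_i).
  (1,2):dx=-1,dy=-1->C; (1,3):dx=+1,dy=+2->C; (1,4):dx=-6,dy=-8->C; (1,5):dx=-3,dy=-9->C
  (1,6):dx=-4,dy=-5->C; (1,7):dx=-2,dy=-3->C; (2,3):dx=+2,dy=+3->C; (2,4):dx=-5,dy=-7->C
  (2,5):dx=-2,dy=-8->C; (2,6):dx=-3,dy=-4->C; (2,7):dx=-1,dy=-2->C; (3,4):dx=-7,dy=-10->C
  (3,5):dx=-4,dy=-11->C; (3,6):dx=-5,dy=-7->C; (3,7):dx=-3,dy=-5->C; (4,5):dx=+3,dy=-1->D
  (4,6):dx=+2,dy=+3->C; (4,7):dx=+4,dy=+5->C; (5,6):dx=-1,dy=+4->D; (5,7):dx=+1,dy=+6->C
  (6,7):dx=+2,dy=+2->C
Step 2: C = 19, D = 2, total pairs = 21.
Step 3: tau = (C - D)/(n(n-1)/2) = (19 - 2)/21 = 0.809524.
Step 4: Exact two-sided p-value (enumerate n! = 5040 permutations of y under H0): p = 0.010714.
Step 5: alpha = 0.1. reject H0.

tau_b = 0.8095 (C=19, D=2), p = 0.010714, reject H0.


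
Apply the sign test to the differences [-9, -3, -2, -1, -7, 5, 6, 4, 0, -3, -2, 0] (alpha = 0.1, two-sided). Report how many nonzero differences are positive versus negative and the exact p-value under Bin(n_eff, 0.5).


Step 1: Discard zero differences. Original n = 12; n_eff = number of nonzero differences = 10.
Nonzero differences (with sign): -9, -3, -2, -1, -7, +5, +6, +4, -3, -2
Step 2: Count signs: positive = 3, negative = 7.
Step 3: Under H0: P(positive) = 0.5, so the number of positives S ~ Bin(10, 0.5).
Step 4: Two-sided exact p-value = sum of Bin(10,0.5) probabilities at or below the observed probability = 0.343750.
Step 5: alpha = 0.1. fail to reject H0.

n_eff = 10, pos = 3, neg = 7, p = 0.343750, fail to reject H0.


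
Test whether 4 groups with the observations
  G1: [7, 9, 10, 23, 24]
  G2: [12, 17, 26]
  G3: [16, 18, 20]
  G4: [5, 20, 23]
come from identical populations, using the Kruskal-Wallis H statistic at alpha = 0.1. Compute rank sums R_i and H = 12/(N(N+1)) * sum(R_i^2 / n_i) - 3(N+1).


Step 1: Combine all N = 14 observations and assign midranks.
sorted (value, group, rank): (5,G4,1), (7,G1,2), (9,G1,3), (10,G1,4), (12,G2,5), (16,G3,6), (17,G2,7), (18,G3,8), (20,G3,9.5), (20,G4,9.5), (23,G1,11.5), (23,G4,11.5), (24,G1,13), (26,G2,14)
Step 2: Sum ranks within each group.
R_1 = 33.5 (n_1 = 5)
R_2 = 26 (n_2 = 3)
R_3 = 23.5 (n_3 = 3)
R_4 = 22 (n_4 = 3)
Step 3: H = 12/(N(N+1)) * sum(R_i^2/n_i) - 3(N+1)
     = 12/(14*15) * (33.5^2/5 + 26^2/3 + 23.5^2/3 + 22^2/3) - 3*15
     = 0.057143 * 795.2 - 45
     = 0.440000.
Step 4: Ties present; correction factor C = 1 - 12/(14^3 - 14) = 0.995604. Corrected H = 0.440000 / 0.995604 = 0.441943.
Step 5: Under H0, H ~ chi^2(3); p-value = 0.931448.
Step 6: alpha = 0.1. fail to reject H0.

H = 0.4419, df = 3, p = 0.931448, fail to reject H0.


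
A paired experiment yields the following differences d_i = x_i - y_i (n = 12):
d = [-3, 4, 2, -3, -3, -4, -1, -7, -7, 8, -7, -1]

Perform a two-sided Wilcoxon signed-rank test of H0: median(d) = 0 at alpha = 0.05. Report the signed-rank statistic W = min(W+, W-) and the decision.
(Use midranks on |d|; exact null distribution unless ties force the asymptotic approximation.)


Step 1: Drop any zero differences (none here) and take |d_i|.
|d| = [3, 4, 2, 3, 3, 4, 1, 7, 7, 8, 7, 1]
Step 2: Midrank |d_i| (ties get averaged ranks).
ranks: |3|->5, |4|->7.5, |2|->3, |3|->5, |3|->5, |4|->7.5, |1|->1.5, |7|->10, |7|->10, |8|->12, |7|->10, |1|->1.5
Step 3: Attach original signs; sum ranks with positive sign and with negative sign.
W+ = 7.5 + 3 + 12 = 22.5
W- = 5 + 5 + 5 + 7.5 + 1.5 + 10 + 10 + 10 + 1.5 = 55.5
(Check: W+ + W- = 78 should equal n(n+1)/2 = 78.)
Step 4: Test statistic W = min(W+, W-) = 22.5.
Step 5: Ties in |d|, so use the tie-corrected normal approximation.
        E[W] = n(n+1)/4 = 12*13/4 = 39.
        Tie groups: |d|=1 (t=2), |d|=3 (t=3), |d|=4 (t=2), |d|=7 (t=3); sum(t^3 - t) = 60.
        Var[W] = n(n+1)(2n+1)/24 - sum(t^3-t)/48 = 3900/24 - 60/48 = 161.25.
        z = (W - E[W]) / sqrt(Var[W]) = (22.5 - 39) / 12.6984 = -1.2994.
        Two-sided p = 2*Phi(z) = 0.193816.
Step 6: alpha = 0.05. fail to reject H0.

W+ = 22.5, W- = 55.5, W = min = 22.5, p = 0.193816, fail to reject H0.


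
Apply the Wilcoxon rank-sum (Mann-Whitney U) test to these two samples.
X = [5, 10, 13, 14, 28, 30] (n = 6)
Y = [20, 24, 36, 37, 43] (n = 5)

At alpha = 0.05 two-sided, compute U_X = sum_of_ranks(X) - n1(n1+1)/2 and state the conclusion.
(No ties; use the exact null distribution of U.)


Step 1: Combine and sort all 11 observations; assign midranks.
sorted (value, group): (5,X), (10,X), (13,X), (14,X), (20,Y), (24,Y), (28,X), (30,X), (36,Y), (37,Y), (43,Y)
ranks: 5->1, 10->2, 13->3, 14->4, 20->5, 24->6, 28->7, 30->8, 36->9, 37->10, 43->11
Step 2: Rank sum for X: R1 = 1 + 2 + 3 + 4 + 7 + 8 = 25.
Step 3: U_X = R1 - n1(n1+1)/2 = 25 - 6*7/2 = 25 - 21 = 4.
       U_Y = n1*n2 - U_X = 30 - 4 = 26.
Step 4: No ties, so the exact null distribution of U (based on enumerating the C(11,6) = 462 equally likely rank assignments) gives the two-sided p-value.
Step 5: p-value = 0.051948; compare to alpha = 0.05. fail to reject H0.

U_X = 4, p = 0.051948, fail to reject H0 at alpha = 0.05.


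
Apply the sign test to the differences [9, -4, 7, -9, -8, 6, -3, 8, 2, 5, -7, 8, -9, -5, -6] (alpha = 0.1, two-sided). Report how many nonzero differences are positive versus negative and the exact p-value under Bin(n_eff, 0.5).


Step 1: Discard zero differences. Original n = 15; n_eff = number of nonzero differences = 15.
Nonzero differences (with sign): +9, -4, +7, -9, -8, +6, -3, +8, +2, +5, -7, +8, -9, -5, -6
Step 2: Count signs: positive = 7, negative = 8.
Step 3: Under H0: P(positive) = 0.5, so the number of positives S ~ Bin(15, 0.5).
Step 4: Two-sided exact p-value = sum of Bin(15,0.5) probabilities at or below the observed probability = 1.000000.
Step 5: alpha = 0.1. fail to reject H0.

n_eff = 15, pos = 7, neg = 8, p = 1.000000, fail to reject H0.


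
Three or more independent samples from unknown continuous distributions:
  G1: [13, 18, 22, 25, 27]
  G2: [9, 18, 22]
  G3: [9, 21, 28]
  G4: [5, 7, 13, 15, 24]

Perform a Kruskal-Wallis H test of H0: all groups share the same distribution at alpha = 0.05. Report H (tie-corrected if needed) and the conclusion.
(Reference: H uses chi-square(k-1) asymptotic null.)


Step 1: Combine all N = 16 observations and assign midranks.
sorted (value, group, rank): (5,G4,1), (7,G4,2), (9,G2,3.5), (9,G3,3.5), (13,G1,5.5), (13,G4,5.5), (15,G4,7), (18,G1,8.5), (18,G2,8.5), (21,G3,10), (22,G1,11.5), (22,G2,11.5), (24,G4,13), (25,G1,14), (27,G1,15), (28,G3,16)
Step 2: Sum ranks within each group.
R_1 = 54.5 (n_1 = 5)
R_2 = 23.5 (n_2 = 3)
R_3 = 29.5 (n_3 = 3)
R_4 = 28.5 (n_4 = 5)
Step 3: H = 12/(N(N+1)) * sum(R_i^2/n_i) - 3(N+1)
     = 12/(16*17) * (54.5^2/5 + 23.5^2/3 + 29.5^2/3 + 28.5^2/5) - 3*17
     = 0.044118 * 1230.67 - 51
     = 3.294118.
Step 4: Ties present; correction factor C = 1 - 24/(16^3 - 16) = 0.994118. Corrected H = 3.294118 / 0.994118 = 3.313609.
Step 5: Under H0, H ~ chi^2(3); p-value = 0.345753.
Step 6: alpha = 0.05. fail to reject H0.

H = 3.3136, df = 3, p = 0.345753, fail to reject H0.


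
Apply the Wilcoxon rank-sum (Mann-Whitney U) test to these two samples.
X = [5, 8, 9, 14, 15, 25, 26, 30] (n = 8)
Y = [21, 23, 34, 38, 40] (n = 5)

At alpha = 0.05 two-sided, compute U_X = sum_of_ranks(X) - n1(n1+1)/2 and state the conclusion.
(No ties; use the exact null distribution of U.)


Step 1: Combine and sort all 13 observations; assign midranks.
sorted (value, group): (5,X), (8,X), (9,X), (14,X), (15,X), (21,Y), (23,Y), (25,X), (26,X), (30,X), (34,Y), (38,Y), (40,Y)
ranks: 5->1, 8->2, 9->3, 14->4, 15->5, 21->6, 23->7, 25->8, 26->9, 30->10, 34->11, 38->12, 40->13
Step 2: Rank sum for X: R1 = 1 + 2 + 3 + 4 + 5 + 8 + 9 + 10 = 42.
Step 3: U_X = R1 - n1(n1+1)/2 = 42 - 8*9/2 = 42 - 36 = 6.
       U_Y = n1*n2 - U_X = 40 - 6 = 34.
Step 4: No ties, so the exact null distribution of U (based on enumerating the C(13,8) = 1287 equally likely rank assignments) gives the two-sided p-value.
Step 5: p-value = 0.045066; compare to alpha = 0.05. reject H0.

U_X = 6, p = 0.045066, reject H0 at alpha = 0.05.


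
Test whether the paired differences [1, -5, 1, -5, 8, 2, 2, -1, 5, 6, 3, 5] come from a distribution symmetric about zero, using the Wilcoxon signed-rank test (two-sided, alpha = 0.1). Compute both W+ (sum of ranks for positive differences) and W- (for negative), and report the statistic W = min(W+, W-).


Step 1: Drop any zero differences (none here) and take |d_i|.
|d| = [1, 5, 1, 5, 8, 2, 2, 1, 5, 6, 3, 5]
Step 2: Midrank |d_i| (ties get averaged ranks).
ranks: |1|->2, |5|->8.5, |1|->2, |5|->8.5, |8|->12, |2|->4.5, |2|->4.5, |1|->2, |5|->8.5, |6|->11, |3|->6, |5|->8.5
Step 3: Attach original signs; sum ranks with positive sign and with negative sign.
W+ = 2 + 2 + 12 + 4.5 + 4.5 + 8.5 + 11 + 6 + 8.5 = 59
W- = 8.5 + 8.5 + 2 = 19
(Check: W+ + W- = 78 should equal n(n+1)/2 = 78.)
Step 4: Test statistic W = min(W+, W-) = 19.
Step 5: Ties in |d|, so use the tie-corrected normal approximation.
        E[W] = n(n+1)/4 = 12*13/4 = 39.
        Tie groups: |d|=1 (t=3), |d|=2 (t=2), |d|=5 (t=4); sum(t^3 - t) = 90.
        Var[W] = n(n+1)(2n+1)/24 - sum(t^3-t)/48 = 3900/24 - 90/48 = 160.625.
        z = (W - E[W]) / sqrt(Var[W]) = (19 - 39) / 12.6738 = -1.5781.
        Two-sided p = 2*Phi(z) = 0.114552.
Step 6: alpha = 0.1. fail to reject H0.

W+ = 59, W- = 19, W = min = 19, p = 0.114552, fail to reject H0.


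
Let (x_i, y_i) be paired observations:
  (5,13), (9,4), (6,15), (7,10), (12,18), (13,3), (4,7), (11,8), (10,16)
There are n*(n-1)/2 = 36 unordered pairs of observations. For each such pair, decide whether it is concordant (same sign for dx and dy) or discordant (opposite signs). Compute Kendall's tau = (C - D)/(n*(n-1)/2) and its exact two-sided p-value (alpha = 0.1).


Step 1: Enumerate the 36 unordered pairs (i,j) with i<j and classify each by sign(x_j-x_i) * sign(y_j-y_i).
  (1,2):dx=+4,dy=-9->D; (1,3):dx=+1,dy=+2->C; (1,4):dx=+2,dy=-3->D; (1,5):dx=+7,dy=+5->C
  (1,6):dx=+8,dy=-10->D; (1,7):dx=-1,dy=-6->C; (1,8):dx=+6,dy=-5->D; (1,9):dx=+5,dy=+3->C
  (2,3):dx=-3,dy=+11->D; (2,4):dx=-2,dy=+6->D; (2,5):dx=+3,dy=+14->C; (2,6):dx=+4,dy=-1->D
  (2,7):dx=-5,dy=+3->D; (2,8):dx=+2,dy=+4->C; (2,9):dx=+1,dy=+12->C; (3,4):dx=+1,dy=-5->D
  (3,5):dx=+6,dy=+3->C; (3,6):dx=+7,dy=-12->D; (3,7):dx=-2,dy=-8->C; (3,8):dx=+5,dy=-7->D
  (3,9):dx=+4,dy=+1->C; (4,5):dx=+5,dy=+8->C; (4,6):dx=+6,dy=-7->D; (4,7):dx=-3,dy=-3->C
  (4,8):dx=+4,dy=-2->D; (4,9):dx=+3,dy=+6->C; (5,6):dx=+1,dy=-15->D; (5,7):dx=-8,dy=-11->C
  (5,8):dx=-1,dy=-10->C; (5,9):dx=-2,dy=-2->C; (6,7):dx=-9,dy=+4->D; (6,8):dx=-2,dy=+5->D
  (6,9):dx=-3,dy=+13->D; (7,8):dx=+7,dy=+1->C; (7,9):dx=+6,dy=+9->C; (8,9):dx=-1,dy=+8->D
Step 2: C = 18, D = 18, total pairs = 36.
Step 3: tau = (C - D)/(n(n-1)/2) = (18 - 18)/36 = 0.000000.
Step 4: Exact two-sided p-value (enumerate n! = 362880 permutations of y under H0): p = 1.000000.
Step 5: alpha = 0.1. fail to reject H0.

tau_b = 0.0000 (C=18, D=18), p = 1.000000, fail to reject H0.


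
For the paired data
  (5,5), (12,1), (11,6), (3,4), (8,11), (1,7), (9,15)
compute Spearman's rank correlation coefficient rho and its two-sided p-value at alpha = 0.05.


Step 1: Rank x and y separately (midranks; no ties here).
rank(x): 5->3, 12->7, 11->6, 3->2, 8->4, 1->1, 9->5
rank(y): 5->3, 1->1, 6->4, 4->2, 11->6, 7->5, 15->7
Step 2: d_i = R_x(i) - R_y(i); compute d_i^2.
  (3-3)^2=0, (7-1)^2=36, (6-4)^2=4, (2-2)^2=0, (4-6)^2=4, (1-5)^2=16, (5-7)^2=4
sum(d^2) = 64.
Step 3: rho = 1 - 6*64 / (7*(7^2 - 1)) = 1 - 384/336 = -0.142857.
Step 4: Under H0, t = rho * sqrt((n-2)/(1-rho^2)) = -0.3227 ~ t(5).
Step 5: Two-sided p-value from the t-distribution with 5 df = 0.759945.
Step 6: alpha = 0.05. fail to reject H0.

rho = -0.1429, p = 0.759945, fail to reject H0 at alpha = 0.05.


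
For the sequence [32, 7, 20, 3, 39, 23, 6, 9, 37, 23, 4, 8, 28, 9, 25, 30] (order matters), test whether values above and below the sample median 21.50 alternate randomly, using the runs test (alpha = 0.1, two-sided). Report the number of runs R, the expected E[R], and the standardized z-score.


Step 1: Compute median = 21.50; label A = above, B = below.
Labels in order: ABBBAABBAABBABAA  (n_A = 8, n_B = 8)
Step 2: Count runs R = 9.
Step 3: Under H0 (random ordering), E[R] = 2*n_A*n_B/(n_A+n_B) + 1 = 2*8*8/16 + 1 = 9.0000.
        Var[R] = 2*n_A*n_B*(2*n_A*n_B - n_A - n_B) / ((n_A+n_B)^2 * (n_A+n_B-1)) = 14336/3840 = 3.7333.
        SD[R] = 1.9322.
Step 4: R = E[R], so z = 0 with no continuity correction.
Step 5: Two-sided p-value via normal approximation = 2*(1 - Phi(|z|)) = 1.000000.
Step 6: alpha = 0.1. fail to reject H0.

R = 9, z = 0.0000, p = 1.000000, fail to reject H0.


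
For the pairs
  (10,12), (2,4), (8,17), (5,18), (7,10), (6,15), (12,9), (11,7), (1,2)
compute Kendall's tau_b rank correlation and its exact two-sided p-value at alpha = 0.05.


Step 1: Enumerate the 36 unordered pairs (i,j) with i<j and classify each by sign(x_j-x_i) * sign(y_j-y_i).
  (1,2):dx=-8,dy=-8->C; (1,3):dx=-2,dy=+5->D; (1,4):dx=-5,dy=+6->D; (1,5):dx=-3,dy=-2->C
  (1,6):dx=-4,dy=+3->D; (1,7):dx=+2,dy=-3->D; (1,8):dx=+1,dy=-5->D; (1,9):dx=-9,dy=-10->C
  (2,3):dx=+6,dy=+13->C; (2,4):dx=+3,dy=+14->C; (2,5):dx=+5,dy=+6->C; (2,6):dx=+4,dy=+11->C
  (2,7):dx=+10,dy=+5->C; (2,8):dx=+9,dy=+3->C; (2,9):dx=-1,dy=-2->C; (3,4):dx=-3,dy=+1->D
  (3,5):dx=-1,dy=-7->C; (3,6):dx=-2,dy=-2->C; (3,7):dx=+4,dy=-8->D; (3,8):dx=+3,dy=-10->D
  (3,9):dx=-7,dy=-15->C; (4,5):dx=+2,dy=-8->D; (4,6):dx=+1,dy=-3->D; (4,7):dx=+7,dy=-9->D
  (4,8):dx=+6,dy=-11->D; (4,9):dx=-4,dy=-16->C; (5,6):dx=-1,dy=+5->D; (5,7):dx=+5,dy=-1->D
  (5,8):dx=+4,dy=-3->D; (5,9):dx=-6,dy=-8->C; (6,7):dx=+6,dy=-6->D; (6,8):dx=+5,dy=-8->D
  (6,9):dx=-5,dy=-13->C; (7,8):dx=-1,dy=-2->C; (7,9):dx=-11,dy=-7->C; (8,9):dx=-10,dy=-5->C
Step 2: C = 19, D = 17, total pairs = 36.
Step 3: tau = (C - D)/(n(n-1)/2) = (19 - 17)/36 = 0.055556.
Step 4: Exact two-sided p-value (enumerate n! = 362880 permutations of y under H0): p = 0.919455.
Step 5: alpha = 0.05. fail to reject H0.

tau_b = 0.0556 (C=19, D=17), p = 0.919455, fail to reject H0.


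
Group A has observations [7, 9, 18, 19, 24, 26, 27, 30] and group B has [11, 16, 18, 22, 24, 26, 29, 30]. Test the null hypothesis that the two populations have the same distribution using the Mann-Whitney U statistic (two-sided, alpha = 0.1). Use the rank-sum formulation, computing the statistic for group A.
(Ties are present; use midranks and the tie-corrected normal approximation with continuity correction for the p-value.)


Step 1: Combine and sort all 16 observations; assign midranks.
sorted (value, group): (7,X), (9,X), (11,Y), (16,Y), (18,X), (18,Y), (19,X), (22,Y), (24,X), (24,Y), (26,X), (26,Y), (27,X), (29,Y), (30,X), (30,Y)
ranks: 7->1, 9->2, 11->3, 16->4, 18->5.5, 18->5.5, 19->7, 22->8, 24->9.5, 24->9.5, 26->11.5, 26->11.5, 27->13, 29->14, 30->15.5, 30->15.5
Step 2: Rank sum for X: R1 = 1 + 2 + 5.5 + 7 + 9.5 + 11.5 + 13 + 15.5 = 65.
Step 3: U_X = R1 - n1(n1+1)/2 = 65 - 8*9/2 = 65 - 36 = 29.
       U_Y = n1*n2 - U_X = 64 - 29 = 35.
Step 4: Ties are present, so use the tie-corrected normal approximation (with continuity correction) for the p-value.
Step 5: p-value = 0.792298; compare to alpha = 0.1. fail to reject H0.

U_X = 29, p = 0.792298, fail to reject H0 at alpha = 0.1.


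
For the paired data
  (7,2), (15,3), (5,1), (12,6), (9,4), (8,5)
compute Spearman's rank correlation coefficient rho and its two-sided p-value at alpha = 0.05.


Step 1: Rank x and y separately (midranks; no ties here).
rank(x): 7->2, 15->6, 5->1, 12->5, 9->4, 8->3
rank(y): 2->2, 3->3, 1->1, 6->6, 4->4, 5->5
Step 2: d_i = R_x(i) - R_y(i); compute d_i^2.
  (2-2)^2=0, (6-3)^2=9, (1-1)^2=0, (5-6)^2=1, (4-4)^2=0, (3-5)^2=4
sum(d^2) = 14.
Step 3: rho = 1 - 6*14 / (6*(6^2 - 1)) = 1 - 84/210 = 0.600000.
Step 4: Under H0, t = rho * sqrt((n-2)/(1-rho^2)) = 1.5000 ~ t(4).
Step 5: Two-sided p-value from the t-distribution with 4 df = 0.208000.
Step 6: alpha = 0.05. fail to reject H0.

rho = 0.6000, p = 0.208000, fail to reject H0 at alpha = 0.05.


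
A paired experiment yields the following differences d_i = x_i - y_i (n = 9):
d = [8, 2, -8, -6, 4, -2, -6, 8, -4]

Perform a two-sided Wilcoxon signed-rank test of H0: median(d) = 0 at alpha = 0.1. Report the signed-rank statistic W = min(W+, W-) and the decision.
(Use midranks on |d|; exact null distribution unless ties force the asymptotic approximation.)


Step 1: Drop any zero differences (none here) and take |d_i|.
|d| = [8, 2, 8, 6, 4, 2, 6, 8, 4]
Step 2: Midrank |d_i| (ties get averaged ranks).
ranks: |8|->8, |2|->1.5, |8|->8, |6|->5.5, |4|->3.5, |2|->1.5, |6|->5.5, |8|->8, |4|->3.5
Step 3: Attach original signs; sum ranks with positive sign and with negative sign.
W+ = 8 + 1.5 + 3.5 + 8 = 21
W- = 8 + 5.5 + 1.5 + 5.5 + 3.5 = 24
(Check: W+ + W- = 45 should equal n(n+1)/2 = 45.)
Step 4: Test statistic W = min(W+, W-) = 21.
Step 5: Ties in |d|, so use the tie-corrected normal approximation.
        E[W] = n(n+1)/4 = 9*10/4 = 22.5.
        Tie groups: |d|=2 (t=2), |d|=4 (t=2), |d|=6 (t=2), |d|=8 (t=3); sum(t^3 - t) = 42.
        Var[W] = n(n+1)(2n+1)/24 - sum(t^3-t)/48 = 1710/24 - 42/48 = 70.375.
        z = (W - E[W]) / sqrt(Var[W]) = (21 - 22.5) / 8.3890 = -0.1788.
        Two-sided p = 2*Phi(z) = 0.858090.
Step 6: alpha = 0.1. fail to reject H0.

W+ = 21, W- = 24, W = min = 21, p = 0.858090, fail to reject H0.


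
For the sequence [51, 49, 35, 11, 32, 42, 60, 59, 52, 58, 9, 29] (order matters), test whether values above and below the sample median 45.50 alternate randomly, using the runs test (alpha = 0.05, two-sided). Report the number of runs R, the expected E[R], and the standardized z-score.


Step 1: Compute median = 45.50; label A = above, B = below.
Labels in order: AABBBBAAAABB  (n_A = 6, n_B = 6)
Step 2: Count runs R = 4.
Step 3: Under H0 (random ordering), E[R] = 2*n_A*n_B/(n_A+n_B) + 1 = 2*6*6/12 + 1 = 7.0000.
        Var[R] = 2*n_A*n_B*(2*n_A*n_B - n_A - n_B) / ((n_A+n_B)^2 * (n_A+n_B-1)) = 4320/1584 = 2.7273.
        SD[R] = 1.6514.
Step 4: Continuity-corrected z = (R + 0.5 - E[R]) / SD[R] = (4 + 0.5 - 7.0000) / 1.6514 = -1.5138.
Step 5: Two-sided p-value via normal approximation = 2*(1 - Phi(|z|)) = 0.130070.
Step 6: alpha = 0.05. fail to reject H0.

R = 4, z = -1.5138, p = 0.130070, fail to reject H0.


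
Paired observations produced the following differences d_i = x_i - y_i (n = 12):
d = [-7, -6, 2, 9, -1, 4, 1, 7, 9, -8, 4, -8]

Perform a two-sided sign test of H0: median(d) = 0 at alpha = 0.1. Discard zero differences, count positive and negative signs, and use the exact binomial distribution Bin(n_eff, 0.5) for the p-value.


Step 1: Discard zero differences. Original n = 12; n_eff = number of nonzero differences = 12.
Nonzero differences (with sign): -7, -6, +2, +9, -1, +4, +1, +7, +9, -8, +4, -8
Step 2: Count signs: positive = 7, negative = 5.
Step 3: Under H0: P(positive) = 0.5, so the number of positives S ~ Bin(12, 0.5).
Step 4: Two-sided exact p-value = sum of Bin(12,0.5) probabilities at or below the observed probability = 0.774414.
Step 5: alpha = 0.1. fail to reject H0.

n_eff = 12, pos = 7, neg = 5, p = 0.774414, fail to reject H0.


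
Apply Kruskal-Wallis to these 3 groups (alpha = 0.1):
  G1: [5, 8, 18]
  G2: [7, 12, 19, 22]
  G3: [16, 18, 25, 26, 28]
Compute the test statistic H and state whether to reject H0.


Step 1: Combine all N = 12 observations and assign midranks.
sorted (value, group, rank): (5,G1,1), (7,G2,2), (8,G1,3), (12,G2,4), (16,G3,5), (18,G1,6.5), (18,G3,6.5), (19,G2,8), (22,G2,9), (25,G3,10), (26,G3,11), (28,G3,12)
Step 2: Sum ranks within each group.
R_1 = 10.5 (n_1 = 3)
R_2 = 23 (n_2 = 4)
R_3 = 44.5 (n_3 = 5)
Step 3: H = 12/(N(N+1)) * sum(R_i^2/n_i) - 3(N+1)
     = 12/(12*13) * (10.5^2/3 + 23^2/4 + 44.5^2/5) - 3*13
     = 0.076923 * 565.05 - 39
     = 4.465385.
Step 4: Ties present; correction factor C = 1 - 6/(12^3 - 12) = 0.996503. Corrected H = 4.465385 / 0.996503 = 4.481053.
Step 5: Under H0, H ~ chi^2(2); p-value = 0.106402.
Step 6: alpha = 0.1. fail to reject H0.

H = 4.4811, df = 2, p = 0.106402, fail to reject H0.


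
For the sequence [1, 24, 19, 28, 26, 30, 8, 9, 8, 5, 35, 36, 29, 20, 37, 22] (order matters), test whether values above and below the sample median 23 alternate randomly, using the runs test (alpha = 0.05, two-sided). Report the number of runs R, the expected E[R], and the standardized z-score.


Step 1: Compute median = 23; label A = above, B = below.
Labels in order: BABAAABBBBAAABAB  (n_A = 8, n_B = 8)
Step 2: Count runs R = 9.
Step 3: Under H0 (random ordering), E[R] = 2*n_A*n_B/(n_A+n_B) + 1 = 2*8*8/16 + 1 = 9.0000.
        Var[R] = 2*n_A*n_B*(2*n_A*n_B - n_A - n_B) / ((n_A+n_B)^2 * (n_A+n_B-1)) = 14336/3840 = 3.7333.
        SD[R] = 1.9322.
Step 4: R = E[R], so z = 0 with no continuity correction.
Step 5: Two-sided p-value via normal approximation = 2*(1 - Phi(|z|)) = 1.000000.
Step 6: alpha = 0.05. fail to reject H0.

R = 9, z = 0.0000, p = 1.000000, fail to reject H0.
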